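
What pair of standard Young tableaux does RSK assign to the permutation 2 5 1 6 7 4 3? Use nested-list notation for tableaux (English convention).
P = [[1, 3, 6, 7], [2, 4], [5]], Q = [[1, 2, 4, 5], [3, 6], [7]]

Insert each entry of the permutation into P by Schensted row insertion, recording in Q the position of each new cell.

Insert 2: appended to row 1. P = [[2]], Q = [[1]].
Insert 5: appended to row 1. P = [[2, 5]], Q = [[1, 2]].
Insert 1: 1 bumps 2 from row 1; 2 starts row 2. P = [[1, 5], [2]], Q = [[1, 2], [3]].
Insert 6: appended to row 1. P = [[1, 5, 6], [2]], Q = [[1, 2, 4], [3]].
Insert 7: appended to row 1. P = [[1, 5, 6, 7], [2]], Q = [[1, 2, 4, 5], [3]].
Insert 4: 4 bumps 5 from row 1; 5 appends to row 2. P = [[1, 4, 6, 7], [2, 5]], Q = [[1, 2, 4, 5], [3, 6]].
Insert 3: 3 bumps 4 from row 1; 4 bumps 5 from row 2; 5 starts row 3. P = [[1, 3, 6, 7], [2, 4], [5]], Q = [[1, 2, 4, 5], [3, 6], [7]].

So P = [[1, 3, 6, 7], [2, 4], [5]], Q = [[1, 2, 4, 5], [3, 6], [7]].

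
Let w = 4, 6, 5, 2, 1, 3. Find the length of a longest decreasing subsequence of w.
4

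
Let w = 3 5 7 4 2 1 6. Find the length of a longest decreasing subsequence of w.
4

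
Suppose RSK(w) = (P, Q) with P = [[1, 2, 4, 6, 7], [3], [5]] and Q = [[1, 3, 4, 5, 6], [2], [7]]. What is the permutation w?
5 1 3 4 6 7 2

Reverse the RSK construction: for i from n down to 1, find the cell of Q containing i, remove the entry at that cell from P, and reverse-bump it up through P; the value ejected from row 1 is w(i).

Step i=7: Q has 7 at row 3, column 1; remove 5 from row 3 of P and reverse-bump: 5 enters row 2 and ejects 3; 3 enters row 1 and ejects 2. So w(7) = 2. P is now [[1, 3, 4, 6, 7], [5]].
Step i=6: Q has 6 at row 1, column 5; remove that cell from P, ejecting 7. So w(6) = 7. P is now [[1, 3, 4, 6], [5]].
Step i=5: Q has 5 at row 1, column 4; remove that cell from P, ejecting 6. So w(5) = 6. P is now [[1, 3, 4], [5]].
Step i=4: Q has 4 at row 1, column 3; remove that cell from P, ejecting 4. So w(4) = 4. P is now [[1, 3], [5]].
Step i=3: Q has 3 at row 1, column 2; remove that cell from P, ejecting 3. So w(3) = 3. P is now [[1], [5]].
Step i=2: Q has 2 at row 2, column 1; remove 5 from row 2 of P and reverse-bump: 5 enters row 1 and ejects 1. So w(2) = 1. P is now [[5]].
Step i=1: Q has 1 at row 1, column 1; remove that cell from P, ejecting 5. So w(1) = 5. P is now [].

So w = 5 1 3 4 6 7 2.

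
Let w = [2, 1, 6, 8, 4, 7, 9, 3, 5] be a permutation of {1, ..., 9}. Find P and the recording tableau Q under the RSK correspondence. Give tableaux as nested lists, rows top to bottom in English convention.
Insert each entry of the permutation into P by Schensted row insertion, recording in Q the position of each new cell.

Insert 2: appended to row 1. P = [[2]].
Insert 1: 1 bumps 2 from row 1; 2 starts row 2. P = [[1], [2]].
Insert 6: appended to row 1. P = [[1, 6], [2]].
Insert 8: appended to row 1. P = [[1, 6, 8], [2]].
Insert 4: 4 bumps 6 from row 1; 6 appends to row 2. P = [[1, 4, 8], [2, 6]].
Insert 7: 7 bumps 8 from row 1; 8 appends to row 2. P = [[1, 4, 7], [2, 6, 8]].
Insert 9: appended to row 1. P = [[1, 4, 7, 9], [2, 6, 8]].
Insert 3: 3 bumps 4 from row 1; 4 bumps 6 from row 2; 6 starts row 3. P = [[1, 3, 7, 9], [2, 4, 8], [6]].
Insert 5: 5 bumps 7 from row 1; 7 bumps 8 from row 2; 8 appends to row 3. P = [[1, 3, 5, 9], [2, 4, 7], [6, 8]].

So P = [[1, 3, 5, 9], [2, 4, 7], [6, 8]], Q = [[1, 3, 4, 7], [2, 5, 6], [8, 9]].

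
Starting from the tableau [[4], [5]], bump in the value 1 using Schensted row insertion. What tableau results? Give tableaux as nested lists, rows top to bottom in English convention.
In row 1, 1 replaces 4 (the leftmost entry greater than 1); 4 is bumped to row 2. In row 2, 4 replaces 5 (the leftmost entry greater than 4); 5 is bumped to row 3. 5 starts a new row 3. The new tableau is [[1], [4], [5]].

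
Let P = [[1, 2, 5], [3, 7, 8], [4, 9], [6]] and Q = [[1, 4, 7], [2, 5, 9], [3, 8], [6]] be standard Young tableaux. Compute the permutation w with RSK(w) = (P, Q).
Reverse the RSK construction: for i from n down to 1, find the cell of Q containing i, remove the entry at that cell from P, and reverse-bump it up through P; the value ejected from row 1 is w(i).

Step i=9: Q has 9 at row 2, column 3; remove 8 from row 2 of P and reverse-bump: 8 enters row 1 and ejects 5. So w(9) = 5. P is now [[1, 2, 8], [3, 7], [4, 9], [6]].
Step i=8: Q has 8 at row 3, column 2; remove 9 from row 3 of P and reverse-bump: 9 enters row 2 and ejects 7; 7 enters row 1 and ejects 2. So w(8) = 2. P is now [[1, 7, 8], [3, 9], [4], [6]].
Step i=7: Q has 7 at row 1, column 3; remove that cell from P, ejecting 8. So w(7) = 8. P is now [[1, 7], [3, 9], [4], [6]].
Step i=6: Q has 6 at row 4, column 1; remove 6 from row 4 of P and reverse-bump: 6 enters row 3 and ejects 4; 4 enters row 2 and ejects 3; 3 enters row 1 and ejects 1. So w(6) = 1. P is now [[3, 7], [4, 9], [6]].
Step i=5: Q has 5 at row 2, column 2; remove 9 from row 2 of P and reverse-bump: 9 enters row 1 and ejects 7. So w(5) = 7. P is now [[3, 9], [4], [6]].
Step i=4: Q has 4 at row 1, column 2; remove that cell from P, ejecting 9. So w(4) = 9. P is now [[3], [4], [6]].
Step i=3: Q has 3 at row 3, column 1; remove 6 from row 3 of P and reverse-bump: 6 enters row 2 and ejects 4; 4 enters row 1 and ejects 3. So w(3) = 3. P is now [[4], [6]].
Step i=2: Q has 2 at row 2, column 1; remove 6 from row 2 of P and reverse-bump: 6 enters row 1 and ejects 4. So w(2) = 4. P is now [[6]].
Step i=1: Q has 1 at row 1, column 1; remove that cell from P, ejecting 6. So w(1) = 6. P is now [].

So w = 6 4 3 9 7 1 8 2 5.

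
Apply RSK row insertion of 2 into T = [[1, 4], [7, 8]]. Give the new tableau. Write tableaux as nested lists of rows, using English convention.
In row 1, 2 replaces 4 (the leftmost entry greater than 2); 4 is bumped to row 2. In row 2, 4 replaces 7 (the leftmost entry greater than 4); 7 is bumped to row 3. 7 starts a new row 3. The new tableau is [[1, 2], [4, 8], [7]].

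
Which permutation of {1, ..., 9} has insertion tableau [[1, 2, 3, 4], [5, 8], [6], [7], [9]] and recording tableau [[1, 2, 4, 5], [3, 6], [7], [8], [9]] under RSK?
Reverse the RSK construction: for i from n down to 1, find the cell of Q containing i, remove the entry at that cell from P, and reverse-bump it up through P; the value ejected from row 1 is w(i).

Step i=9: Q has 9 at row 5, column 1; remove 9 from row 5 of P and reverse-bump: 9 enters row 4 and ejects 7; 7 enters row 3 and ejects 6; 6 enters row 2 and ejects 5; 5 enters row 1 and ejects 4. So w(9) = 4. P is now [[1, 2, 3, 5], [6, 8], [7], [9]].
Step i=8: Q has 8 at row 4, column 1; remove 9 from row 4 of P and reverse-bump: 9 enters row 3 and ejects 7; 7 enters row 2 and ejects 6; 6 enters row 1 and ejects 5. So w(8) = 5. P is now [[1, 2, 3, 6], [7, 8], [9]].
Step i=7: Q has 7 at row 3, column 1; remove 9 from row 3 of P and reverse-bump: 9 enters row 2 and ejects 8; 8 enters row 1 and ejects 6. So w(7) = 6. P is now [[1, 2, 3, 8], [7, 9]].
Step i=6: Q has 6 at row 2, column 2; remove 9 from row 2 of P and reverse-bump: 9 enters row 1 and ejects 8. So w(6) = 8. P is now [[1, 2, 3, 9], [7]].
Step i=5: Q has 5 at row 1, column 4; remove that cell from P, ejecting 9. So w(5) = 9. P is now [[1, 2, 3], [7]].
Step i=4: Q has 4 at row 1, column 3; remove that cell from P, ejecting 3. So w(4) = 3. P is now [[1, 2], [7]].
Step i=3: Q has 3 at row 2, column 1; remove 7 from row 2 of P and reverse-bump: 7 enters row 1 and ejects 2. So w(3) = 2. P is now [[1, 7]].
Step i=2: Q has 2 at row 1, column 2; remove that cell from P, ejecting 7. So w(2) = 7. P is now [[1]].
Step i=1: Q has 1 at row 1, column 1; remove that cell from P, ejecting 1. So w(1) = 1. P is now [].

So w = 1 7 2 3 9 8 6 5 4.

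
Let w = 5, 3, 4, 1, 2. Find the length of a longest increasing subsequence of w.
2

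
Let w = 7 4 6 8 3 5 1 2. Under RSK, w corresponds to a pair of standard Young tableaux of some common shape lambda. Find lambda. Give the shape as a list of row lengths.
[3, 2, 2, 1]

RSK row insertion gives P = [[1, 2, 8], [3, 5], [4, 6], [7]], which has shape [3, 2, 2, 1].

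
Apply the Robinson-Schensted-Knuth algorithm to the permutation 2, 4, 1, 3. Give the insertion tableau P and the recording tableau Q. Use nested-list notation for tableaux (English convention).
Insert each entry of the permutation into P by Schensted row insertion, recording in Q the position of each new cell.

Insert 2: appended to row 1. P = [[2]].
Insert 4: appended to row 1. P = [[2, 4]].
Insert 1: 1 bumps 2 from row 1; 2 starts row 2. P = [[1, 4], [2]].
Insert 3: 3 bumps 4 from row 1; 4 appends to row 2. P = [[1, 3], [2, 4]].

So P = [[1, 3], [2, 4]], Q = [[1, 2], [3, 4]].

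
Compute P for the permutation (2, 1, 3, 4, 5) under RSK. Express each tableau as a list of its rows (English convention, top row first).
Insert 2: appended to row 1. P = [[2]].
Insert 1: 1 bumps 2 from row 1; 2 starts row 2. P = [[1], [2]].
Insert 3: appended to row 1. P = [[1, 3], [2]].
Insert 4: appended to row 1. P = [[1, 3, 4], [2]].
Insert 5: appended to row 1. P = [[1, 3, 4, 5], [2]].

So P = [[1, 3, 4, 5], [2]].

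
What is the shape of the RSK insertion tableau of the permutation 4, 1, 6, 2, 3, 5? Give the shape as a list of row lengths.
[4, 2]

Row-insert each entry into an empty tableau.

After inserting 4: P = [[4]].
After inserting 1: P = [[1], [4]].
After inserting 6: P = [[1, 6], [4]].
After inserting 2: P = [[1, 2], [4, 6]].
After inserting 3: P = [[1, 2, 3], [4, 6]].
After inserting 5: P = [[1, 2, 3, 5], [4, 6]].

The final insertion tableau P = [[1, 2, 3, 5], [4, 6]] has shape [4, 2].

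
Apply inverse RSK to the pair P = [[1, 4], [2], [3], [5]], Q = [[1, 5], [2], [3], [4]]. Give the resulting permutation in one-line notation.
Reverse the RSK construction: for i from n down to 1, find the cell of Q containing i, remove the entry at that cell from P, and reverse-bump it up through P; the value ejected from row 1 is w(i).

Step i=5: Q has 5 at row 1, column 2; remove that cell from P, ejecting 4. So w(5) = 4. P is now [[1], [2], [3], [5]].
Step i=4: Q has 4 at row 4, column 1; remove 5 from row 4 of P and reverse-bump: 5 enters row 3 and ejects 3; 3 enters row 2 and ejects 2; 2 enters row 1 and ejects 1. So w(4) = 1. P is now [[2], [3], [5]].
Step i=3: Q has 3 at row 3, column 1; remove 5 from row 3 of P and reverse-bump: 5 enters row 2 and ejects 3; 3 enters row 1 and ejects 2. So w(3) = 2. P is now [[3], [5]].
Step i=2: Q has 2 at row 2, column 1; remove 5 from row 2 of P and reverse-bump: 5 enters row 1 and ejects 3. So w(2) = 3. P is now [[5]].
Step i=1: Q has 1 at row 1, column 1; remove that cell from P, ejecting 5. So w(1) = 5. P is now [].

So w = 5 3 2 1 4.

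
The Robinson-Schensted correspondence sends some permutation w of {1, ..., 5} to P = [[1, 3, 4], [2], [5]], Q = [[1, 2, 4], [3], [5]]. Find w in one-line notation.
2 5 3 4 1

Reverse the RSK construction: for i from n down to 1, find the cell of Q containing i, remove the entry at that cell from P, and reverse-bump it up through P; the value ejected from row 1 is w(i).

Step i=5: Q has 5 at row 3, column 1; remove 5 from row 3 of P and reverse-bump: 5 enters row 2 and ejects 2; 2 enters row 1 and ejects 1. So w(5) = 1. P is now [[2, 3, 4], [5]].
Step i=4: Q has 4 at row 1, column 3; remove that cell from P, ejecting 4. So w(4) = 4. P is now [[2, 3], [5]].
Step i=3: Q has 3 at row 2, column 1; remove 5 from row 2 of P and reverse-bump: 5 enters row 1 and ejects 3. So w(3) = 3. P is now [[2, 5]].
Step i=2: Q has 2 at row 1, column 2; remove that cell from P, ejecting 5. So w(2) = 5. P is now [[2]].
Step i=1: Q has 1 at row 1, column 1; remove that cell from P, ejecting 2. So w(1) = 2. P is now [].

So w = 2 5 3 4 1.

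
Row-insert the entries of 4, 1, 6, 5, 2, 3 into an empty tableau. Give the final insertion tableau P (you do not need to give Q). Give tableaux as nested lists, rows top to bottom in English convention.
P = [[1, 2, 3], [4, 5], [6]]

Insert 4: appended to row 1. P = [[4]].
Insert 1: 1 bumps 4 from row 1; 4 starts row 2. P = [[1], [4]].
Insert 6: appended to row 1. P = [[1, 6], [4]].
Insert 5: 5 bumps 6 from row 1; 6 appends to row 2. P = [[1, 5], [4, 6]].
Insert 2: 2 bumps 5 from row 1; 5 bumps 6 from row 2; 6 starts row 3. P = [[1, 2], [4, 5], [6]].
Insert 3: appended to row 1. P = [[1, 2, 3], [4, 5], [6]].

So P = [[1, 2, 3], [4, 5], [6]].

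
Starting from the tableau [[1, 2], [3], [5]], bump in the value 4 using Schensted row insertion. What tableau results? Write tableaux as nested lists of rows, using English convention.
[[1, 2, 4], [3], [5]]

4 is larger than every entry of row 1, so it is appended to row 1. The new tableau is [[1, 2, 4], [3], [5]].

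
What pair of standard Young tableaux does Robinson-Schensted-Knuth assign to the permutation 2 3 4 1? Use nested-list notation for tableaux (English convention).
Insert each entry of the permutation into P by Schensted row insertion, recording in Q the position of each new cell.

Insert 2: appended to row 1. P = [[2]].
Insert 3: appended to row 1. P = [[2, 3]].
Insert 4: appended to row 1. P = [[2, 3, 4]].
Insert 1: 1 bumps 2 from row 1; 2 starts row 2. P = [[1, 3, 4], [2]].

So P = [[1, 3, 4], [2]], Q = [[1, 2, 3], [4]].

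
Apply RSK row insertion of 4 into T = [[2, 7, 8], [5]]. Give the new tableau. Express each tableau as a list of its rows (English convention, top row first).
[[2, 4, 8], [5, 7]]

In row 1, 4 replaces 7 (the leftmost entry greater than 4); 7 is bumped to row 2. 7 is appended to row 2. The new tableau is [[2, 4, 8], [5, 7]].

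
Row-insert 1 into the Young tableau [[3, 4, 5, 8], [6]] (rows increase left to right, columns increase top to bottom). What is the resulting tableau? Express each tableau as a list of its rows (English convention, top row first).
In row 1, 1 replaces 3 (the leftmost entry greater than 1); 3 is bumped to row 2. In row 2, 3 replaces 6 (the leftmost entry greater than 3); 6 is bumped to row 3. 6 starts a new row 3. The new tableau is [[1, 4, 5, 8], [3], [6]].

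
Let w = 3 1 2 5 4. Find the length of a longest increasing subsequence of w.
3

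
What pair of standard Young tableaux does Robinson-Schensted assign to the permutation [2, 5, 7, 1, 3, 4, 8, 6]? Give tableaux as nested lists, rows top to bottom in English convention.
P = [[1, 3, 4, 6], [2, 5, 7, 8]], Q = [[1, 2, 3, 7], [4, 5, 6, 8]]

Insert each entry of the permutation into P by Schensted row insertion, recording in Q the position of each new cell.

Insert 2: appended to row 1. P = [[2]].
Insert 5: appended to row 1. P = [[2, 5]].
Insert 7: appended to row 1. P = [[2, 5, 7]].
Insert 1: 1 bumps 2 from row 1; 2 starts row 2. P = [[1, 5, 7], [2]].
Insert 3: 3 bumps 5 from row 1; 5 appends to row 2. P = [[1, 3, 7], [2, 5]].
Insert 4: 4 bumps 7 from row 1; 7 appends to row 2. P = [[1, 3, 4], [2, 5, 7]].
Insert 8: appended to row 1. P = [[1, 3, 4, 8], [2, 5, 7]].
Insert 6: 6 bumps 8 from row 1; 8 appends to row 2. P = [[1, 3, 4, 6], [2, 5, 7, 8]].

So P = [[1, 3, 4, 6], [2, 5, 7, 8]], Q = [[1, 2, 3, 7], [4, 5, 6, 8]].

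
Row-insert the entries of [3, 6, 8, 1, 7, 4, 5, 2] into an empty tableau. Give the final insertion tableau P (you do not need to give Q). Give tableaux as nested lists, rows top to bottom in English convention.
Insert 3: appended to row 1. P = [[3]].
Insert 6: appended to row 1. P = [[3, 6]].
Insert 8: appended to row 1. P = [[3, 6, 8]].
Insert 1: 1 bumps 3 from row 1; 3 starts row 2. P = [[1, 6, 8], [3]].
Insert 7: 7 bumps 8 from row 1; 8 appends to row 2. P = [[1, 6, 7], [3, 8]].
Insert 4: 4 bumps 6 from row 1; 6 bumps 8 from row 2; 8 starts row 3. P = [[1, 4, 7], [3, 6], [8]].
Insert 5: 5 bumps 7 from row 1; 7 appends to row 2. P = [[1, 4, 5], [3, 6, 7], [8]].
Insert 2: 2 bumps 4 from row 1; 4 bumps 6 from row 2; 6 bumps 8 from row 3; 8 starts row 4. P = [[1, 2, 5], [3, 4, 7], [6], [8]].

So P = [[1, 2, 5], [3, 4, 7], [6], [8]].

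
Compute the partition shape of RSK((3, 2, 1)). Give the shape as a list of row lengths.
Row-insert each entry into an empty tableau.

After inserting 3: P = [[3]].
After inserting 2: P = [[2], [3]].
After inserting 1: P = [[1], [2], [3]].

The final insertion tableau P = [[1], [2], [3]] has shape [1, 1, 1].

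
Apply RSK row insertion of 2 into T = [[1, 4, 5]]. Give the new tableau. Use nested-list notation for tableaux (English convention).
In row 1, 2 replaces 4 (the leftmost entry greater than 2); 4 is bumped to row 2. 4 starts a new row 2. The new tableau is [[1, 2, 5], [4]].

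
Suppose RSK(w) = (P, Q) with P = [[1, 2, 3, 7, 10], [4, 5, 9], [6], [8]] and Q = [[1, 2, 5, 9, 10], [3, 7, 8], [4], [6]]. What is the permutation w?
Reverse the RSK construction: for i from n down to 1, find the cell of Q containing i, remove the entry at that cell from P, and reverse-bump it up through P; the value ejected from row 1 is w(i).

Step i=10: Q has 10 at row 1, column 5; remove that cell from P, ejecting 10. So w(10) = 10. P is now [[1, 2, 3, 7], [4, 5, 9], [6], [8]].
Step i=9: Q has 9 at row 1, column 4; remove that cell from P, ejecting 7. So w(9) = 7. P is now [[1, 2, 3], [4, 5, 9], [6], [8]].
Step i=8: Q has 8 at row 2, column 3; remove 9 from row 2 of P and reverse-bump: 9 enters row 1 and ejects 3. So w(8) = 3. P is now [[1, 2, 9], [4, 5], [6], [8]].
Step i=7: Q has 7 at row 2, column 2; remove 5 from row 2 of P and reverse-bump: 5 enters row 1 and ejects 2. So w(7) = 2. P is now [[1, 5, 9], [4], [6], [8]].
Step i=6: Q has 6 at row 4, column 1; remove 8 from row 4 of P and reverse-bump: 8 enters row 3 and ejects 6; 6 enters row 2 and ejects 4; 4 enters row 1 and ejects 1. So w(6) = 1. P is now [[4, 5, 9], [6], [8]].
Step i=5: Q has 5 at row 1, column 3; remove that cell from P, ejecting 9. So w(5) = 9. P is now [[4, 5], [6], [8]].
Step i=4: Q has 4 at row 3, column 1; remove 8 from row 3 of P and reverse-bump: 8 enters row 2 and ejects 6; 6 enters row 1 and ejects 5. So w(4) = 5. P is now [[4, 6], [8]].
Step i=3: Q has 3 at row 2, column 1; remove 8 from row 2 of P and reverse-bump: 8 enters row 1 and ejects 6. So w(3) = 6. P is now [[4, 8]].
Step i=2: Q has 2 at row 1, column 2; remove that cell from P, ejecting 8. So w(2) = 8. P is now [[4]].
Step i=1: Q has 1 at row 1, column 1; remove that cell from P, ejecting 4. So w(1) = 4. P is now [].

So w = 4 8 6 5 9 1 2 3 7 10.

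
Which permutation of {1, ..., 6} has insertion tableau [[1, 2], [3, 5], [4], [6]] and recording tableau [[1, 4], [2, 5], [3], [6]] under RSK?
Reverse RSK: for i = n, n-1, ..., 1, locate i in Q, remove the corresponding corner cell from P, and reverse-bump its entry up through P; the value ejected from row 1 is w(i).

So w = 6 4 1 5 3 2.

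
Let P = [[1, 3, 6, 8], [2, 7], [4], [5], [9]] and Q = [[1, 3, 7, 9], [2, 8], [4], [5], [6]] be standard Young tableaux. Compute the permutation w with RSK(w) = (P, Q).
9 2 5 4 3 1 7 6 8

Reverse RSK: for i = n, n-1, ..., 1, locate i in Q, remove the corresponding corner cell from P, and reverse-bump its entry up through P; the value ejected from row 1 is w(i).

So w = 9 2 5 4 3 1 7 6 8.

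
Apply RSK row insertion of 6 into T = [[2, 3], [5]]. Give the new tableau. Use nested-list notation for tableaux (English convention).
[[2, 3, 6], [5]]

6 is larger than every entry of row 1, so it is appended to row 1. The new tableau is [[2, 3, 6], [5]].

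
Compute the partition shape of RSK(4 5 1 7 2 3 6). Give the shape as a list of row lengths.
[4, 3]

Row-insert each entry into an empty tableau.

After inserting 4: P = [[4]].
After inserting 5: P = [[4, 5]].
After inserting 1: P = [[1, 5], [4]].
After inserting 7: P = [[1, 5, 7], [4]].
After inserting 2: P = [[1, 2, 7], [4, 5]].
After inserting 3: P = [[1, 2, 3], [4, 5, 7]].
After inserting 6: P = [[1, 2, 3, 6], [4, 5, 7]].

The final insertion tableau P = [[1, 2, 3, 6], [4, 5, 7]] has shape [4, 3].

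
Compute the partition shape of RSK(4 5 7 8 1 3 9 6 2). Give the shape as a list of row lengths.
Row-insert each entry into an empty tableau.

After inserting 4: P = [[4]].
After inserting 5: P = [[4, 5]].
After inserting 7: P = [[4, 5, 7]].
After inserting 8: P = [[4, 5, 7, 8]].
After inserting 1: P = [[1, 5, 7, 8], [4]].
After inserting 3: P = [[1, 3, 7, 8], [4, 5]].
After inserting 9: P = [[1, 3, 7, 8, 9], [4, 5]].
After inserting 6: P = [[1, 3, 6, 8, 9], [4, 5, 7]].
After inserting 2: P = [[1, 2, 6, 8, 9], [3, 5, 7], [4]].

The final insertion tableau P = [[1, 2, 6, 8, 9], [3, 5, 7], [4]] has shape [5, 3, 1].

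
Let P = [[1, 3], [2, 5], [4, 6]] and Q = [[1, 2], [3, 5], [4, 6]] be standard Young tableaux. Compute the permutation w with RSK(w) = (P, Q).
4 6 2 1 5 3

Reverse the RSK construction: for i from n down to 1, find the cell of Q containing i, remove the entry at that cell from P, and reverse-bump it up through P; the value ejected from row 1 is w(i).

Step i=6: Q has 6 at row 3, column 2; remove 6 from row 3 of P and reverse-bump: 6 enters row 2 and ejects 5; 5 enters row 1 and ejects 3. So w(6) = 3. P is now [[1, 5], [2, 6], [4]].
Step i=5: Q has 5 at row 2, column 2; remove 6 from row 2 of P and reverse-bump: 6 enters row 1 and ejects 5. So w(5) = 5. P is now [[1, 6], [2], [4]].
Step i=4: Q has 4 at row 3, column 1; remove 4 from row 3 of P and reverse-bump: 4 enters row 2 and ejects 2; 2 enters row 1 and ejects 1. So w(4) = 1. P is now [[2, 6], [4]].
Step i=3: Q has 3 at row 2, column 1; remove 4 from row 2 of P and reverse-bump: 4 enters row 1 and ejects 2. So w(3) = 2. P is now [[4, 6]].
Step i=2: Q has 2 at row 1, column 2; remove that cell from P, ejecting 6. So w(2) = 6. P is now [[4]].
Step i=1: Q has 1 at row 1, column 1; remove that cell from P, ejecting 4. So w(1) = 4. P is now [].

So w = 4 6 2 1 5 3.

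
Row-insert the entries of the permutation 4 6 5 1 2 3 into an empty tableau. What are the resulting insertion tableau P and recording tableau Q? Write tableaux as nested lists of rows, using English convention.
Insert each entry of the permutation into P by Schensted row insertion, recording in Q the position of each new cell.

Insert 4: appended to row 1. P = [[4]].
Insert 6: appended to row 1. P = [[4, 6]].
Insert 5: 5 bumps 6 from row 1; 6 starts row 2. P = [[4, 5], [6]].
Insert 1: 1 bumps 4 from row 1; 4 bumps 6 from row 2; 6 starts row 3. P = [[1, 5], [4], [6]].
Insert 2: 2 bumps 5 from row 1; 5 appends to row 2. P = [[1, 2], [4, 5], [6]].
Insert 3: appended to row 1. P = [[1, 2, 3], [4, 5], [6]].

So P = [[1, 2, 3], [4, 5], [6]], Q = [[1, 2, 6], [3, 5], [4]].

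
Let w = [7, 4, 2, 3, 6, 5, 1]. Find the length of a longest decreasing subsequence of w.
4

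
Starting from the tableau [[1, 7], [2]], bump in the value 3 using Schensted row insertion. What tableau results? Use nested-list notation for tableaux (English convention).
[[1, 3], [2, 7]]

In row 1, 3 replaces 7 (the leftmost entry greater than 3); 7 is bumped to row 2. 7 is appended to row 2. The new tableau is [[1, 3], [2, 7]].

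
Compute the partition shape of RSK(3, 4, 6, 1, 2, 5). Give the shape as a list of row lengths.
[3, 3]

Row-insert each entry into an empty tableau.

After inserting 3: P = [[3]].
After inserting 4: P = [[3, 4]].
After inserting 6: P = [[3, 4, 6]].
After inserting 1: P = [[1, 4, 6], [3]].
After inserting 2: P = [[1, 2, 6], [3, 4]].
After inserting 5: P = [[1, 2, 5], [3, 4, 6]].

The final insertion tableau P = [[1, 2, 5], [3, 4, 6]] has shape [3, 3].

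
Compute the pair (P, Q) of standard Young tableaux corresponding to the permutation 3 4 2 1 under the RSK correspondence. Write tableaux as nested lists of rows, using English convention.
P = [[1, 4], [2], [3]], Q = [[1, 2], [3], [4]]

Insert each entry of the permutation into P by Schensted row insertion, recording in Q the position of each new cell.

Insert 3: appended to row 1. P = [[3]], Q = [[1]].
Insert 4: appended to row 1. P = [[3, 4]], Q = [[1, 2]].
Insert 2: 2 bumps 3 from row 1; 3 starts row 2. P = [[2, 4], [3]], Q = [[1, 2], [3]].
Insert 1: 1 bumps 2 from row 1; 2 bumps 3 from row 2; 3 starts row 3. P = [[1, 4], [2], [3]], Q = [[1, 2], [3], [4]].

So P = [[1, 4], [2], [3]], Q = [[1, 2], [3], [4]].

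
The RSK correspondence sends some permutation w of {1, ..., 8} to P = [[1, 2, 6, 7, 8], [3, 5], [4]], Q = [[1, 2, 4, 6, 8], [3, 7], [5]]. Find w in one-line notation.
Reverse the RSK construction: for i from n down to 1, find the cell of Q containing i, remove the entry at that cell from P, and reverse-bump it up through P; the value ejected from row 1 is w(i).

Step i=8: Q has 8 at row 1, column 5; remove that cell from P, ejecting 8. So w(8) = 8. P is now [[1, 2, 6, 7], [3, 5], [4]].
Step i=7: Q has 7 at row 2, column 2; remove 5 from row 2 of P and reverse-bump: 5 enters row 1 and ejects 2. So w(7) = 2. P is now [[1, 5, 6, 7], [3], [4]].
Step i=6: Q has 6 at row 1, column 4; remove that cell from P, ejecting 7. So w(6) = 7. P is now [[1, 5, 6], [3], [4]].
Step i=5: Q has 5 at row 3, column 1; remove 4 from row 3 of P and reverse-bump: 4 enters row 2 and ejects 3; 3 enters row 1 and ejects 1. So w(5) = 1. P is now [[3, 5, 6], [4]].
Step i=4: Q has 4 at row 1, column 3; remove that cell from P, ejecting 6. So w(4) = 6. P is now [[3, 5], [4]].
Step i=3: Q has 3 at row 2, column 1; remove 4 from row 2 of P and reverse-bump: 4 enters row 1 and ejects 3. So w(3) = 3. P is now [[4, 5]].
Step i=2: Q has 2 at row 1, column 2; remove that cell from P, ejecting 5. So w(2) = 5. P is now [[4]].
Step i=1: Q has 1 at row 1, column 1; remove that cell from P, ejecting 4. So w(1) = 4. P is now [].

So w = 4 5 3 6 1 7 2 8.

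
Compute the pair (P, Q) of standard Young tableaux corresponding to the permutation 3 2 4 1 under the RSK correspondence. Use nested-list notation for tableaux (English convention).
Insert each entry of the permutation into P by Schensted row insertion, recording in Q the position of each new cell.

Insert 3: appended to row 1. P = [[3]].
Insert 2: 2 bumps 3 from row 1; 3 starts row 2. P = [[2], [3]].
Insert 4: appended to row 1. P = [[2, 4], [3]].
Insert 1: 1 bumps 2 from row 1; 2 bumps 3 from row 2; 3 starts row 3. P = [[1, 4], [2], [3]].

So P = [[1, 4], [2], [3]], Q = [[1, 3], [2], [4]].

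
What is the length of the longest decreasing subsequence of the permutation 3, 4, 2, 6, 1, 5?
3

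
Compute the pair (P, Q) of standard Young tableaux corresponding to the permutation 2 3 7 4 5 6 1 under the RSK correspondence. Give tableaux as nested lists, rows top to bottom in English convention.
Insert each entry of the permutation into P by Schensted row insertion, recording in Q the position of each new cell.

After inserting 2: P = [[2]].
After inserting 3: P = [[2, 3]].
After inserting 7: P = [[2, 3, 7]].
After inserting 4: P = [[2, 3, 4], [7]].
After inserting 5: P = [[2, 3, 4, 5], [7]].
After inserting 6: P = [[2, 3, 4, 5, 6], [7]].
After inserting 1: P = [[1, 3, 4, 5, 6], [2], [7]].

So P = [[1, 3, 4, 5, 6], [2], [7]], Q = [[1, 2, 3, 5, 6], [4], [7]].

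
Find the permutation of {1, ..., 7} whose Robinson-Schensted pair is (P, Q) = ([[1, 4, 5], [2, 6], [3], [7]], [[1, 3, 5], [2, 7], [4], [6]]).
7 3 4 2 6 1 5

Reverse RSK: for i = n, n-1, ..., 1, locate i in Q, remove the corresponding corner cell from P, and reverse-bump its entry up through P; the value ejected from row 1 is w(i).

So w = 7 3 4 2 6 1 5.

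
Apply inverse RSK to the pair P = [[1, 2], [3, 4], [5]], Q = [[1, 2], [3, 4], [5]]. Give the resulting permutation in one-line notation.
3 5 1 4 2

Reverse the RSK construction: for i from n down to 1, find the cell of Q containing i, remove the entry at that cell from P, and reverse-bump it up through P; the value ejected from row 1 is w(i).

Step i=5: Q has 5 at row 3, column 1; remove 5 from row 3 of P and reverse-bump: 5 enters row 2 and ejects 4; 4 enters row 1 and ejects 2. So w(5) = 2. P is now [[1, 4], [3, 5]].
Step i=4: Q has 4 at row 2, column 2; remove 5 from row 2 of P and reverse-bump: 5 enters row 1 and ejects 4. So w(4) = 4. P is now [[1, 5], [3]].
Step i=3: Q has 3 at row 2, column 1; remove 3 from row 2 of P and reverse-bump: 3 enters row 1 and ejects 1. So w(3) = 1. P is now [[3, 5]].
Step i=2: Q has 2 at row 1, column 2; remove that cell from P, ejecting 5. So w(2) = 5. P is now [[3]].
Step i=1: Q has 1 at row 1, column 1; remove that cell from P, ejecting 3. So w(1) = 3. P is now [].

So w = 3 5 1 4 2.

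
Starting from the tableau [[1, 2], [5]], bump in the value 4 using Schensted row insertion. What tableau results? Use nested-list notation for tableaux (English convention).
4 is larger than every entry of row 1, so it is appended to row 1. The new tableau is [[1, 2, 4], [5]].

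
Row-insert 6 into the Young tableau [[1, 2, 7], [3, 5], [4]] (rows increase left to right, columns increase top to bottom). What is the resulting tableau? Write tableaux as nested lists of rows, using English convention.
[[1, 2, 6], [3, 5, 7], [4]]

In row 1, 6 replaces 7 (the leftmost entry greater than 6); 7 is bumped to row 2. 7 is appended to row 2. The new tableau is [[1, 2, 6], [3, 5, 7], [4]].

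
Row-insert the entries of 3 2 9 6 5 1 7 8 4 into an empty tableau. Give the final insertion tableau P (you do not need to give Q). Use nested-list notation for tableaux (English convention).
P = [[1, 4, 7, 8], [2, 5], [3, 6], [9]]

Insert 3: appended to row 1. P = [[3]].
Insert 2: 2 bumps 3 from row 1; 3 starts row 2. P = [[2], [3]].
Insert 9: appended to row 1. P = [[2, 9], [3]].
Insert 6: 6 bumps 9 from row 1; 9 appends to row 2. P = [[2, 6], [3, 9]].
Insert 5: 5 bumps 6 from row 1; 6 bumps 9 from row 2; 9 starts row 3. P = [[2, 5], [3, 6], [9]].
Insert 1: 1 bumps 2 from row 1; 2 bumps 3 from row 2; 3 bumps 9 from row 3; 9 starts row 4. P = [[1, 5], [2, 6], [3], [9]].
Insert 7: appended to row 1. P = [[1, 5, 7], [2, 6], [3], [9]].
Insert 8: appended to row 1. P = [[1, 5, 7, 8], [2, 6], [3], [9]].
Insert 4: 4 bumps 5 from row 1; 5 bumps 6 from row 2; 6 appends to row 3. P = [[1, 4, 7, 8], [2, 5], [3, 6], [9]].

So P = [[1, 4, 7, 8], [2, 5], [3, 6], [9]].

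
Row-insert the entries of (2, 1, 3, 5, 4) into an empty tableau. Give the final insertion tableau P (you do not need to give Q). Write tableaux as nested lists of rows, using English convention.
P = [[1, 3, 4], [2, 5]]

Insert 2: appended to row 1. P = [[2]].
Insert 1: 1 bumps 2 from row 1; 2 starts row 2. P = [[1], [2]].
Insert 3: appended to row 1. P = [[1, 3], [2]].
Insert 5: appended to row 1. P = [[1, 3, 5], [2]].
Insert 4: 4 bumps 5 from row 1; 5 appends to row 2. P = [[1, 3, 4], [2, 5]].

So P = [[1, 3, 4], [2, 5]].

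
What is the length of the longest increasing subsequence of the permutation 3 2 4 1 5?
3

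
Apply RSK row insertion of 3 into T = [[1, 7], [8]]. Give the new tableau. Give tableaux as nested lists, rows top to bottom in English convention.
[[1, 3], [7], [8]]

In row 1, 3 replaces 7 (the leftmost entry greater than 3); 7 is bumped to row 2. In row 2, 7 replaces 8 (the leftmost entry greater than 7); 8 is bumped to row 3. 8 starts a new row 3. The new tableau is [[1, 3], [7], [8]].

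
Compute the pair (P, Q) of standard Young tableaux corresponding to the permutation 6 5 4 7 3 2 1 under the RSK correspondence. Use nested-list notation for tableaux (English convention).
Insert each entry of the permutation into P by Schensted row insertion, recording in Q the position of each new cell.

Insert 6: appended to row 1. P = [[6]], Q = [[1]].
Insert 5: 5 bumps 6 from row 1; 6 starts row 2. P = [[5], [6]], Q = [[1], [2]].
Insert 4: 4 bumps 5 from row 1; 5 bumps 6 from row 2; 6 starts row 3. P = [[4], [5], [6]], Q = [[1], [2], [3]].
Insert 7: appended to row 1. P = [[4, 7], [5], [6]], Q = [[1, 4], [2], [3]].
Insert 3: 3 bumps 4 from row 1; 4 bumps 5 from row 2; 5 bumps 6 from row 3; 6 starts row 4. P = [[3, 7], [4], [5], [6]], Q = [[1, 4], [2], [3], [5]].
Insert 2: 2 bumps 3 from row 1; 3 bumps 4 from row 2; 4 bumps 5 from row 3; 5 bumps 6 from row 4; 6 starts row 5. P = [[2, 7], [3], [4], [5], [6]], Q = [[1, 4], [2], [3], [5], [6]].
Insert 1: 1 bumps 2 from row 1; 2 bumps 3 from row 2; 3 bumps 4 from row 3; 4 bumps 5 from row 4; 5 bumps 6 from row 5; 6 starts row 6. P = [[1, 7], [2], [3], [4], [5], [6]], Q = [[1, 4], [2], [3], [5], [6], [7]].

So P = [[1, 7], [2], [3], [4], [5], [6]], Q = [[1, 4], [2], [3], [5], [6], [7]].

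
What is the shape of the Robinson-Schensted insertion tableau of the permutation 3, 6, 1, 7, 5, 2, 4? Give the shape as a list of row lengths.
Row-insert each entry into an empty tableau.

After inserting 3: P = [[3]].
After inserting 6: P = [[3, 6]].
After inserting 1: P = [[1, 6], [3]].
After inserting 7: P = [[1, 6, 7], [3]].
After inserting 5: P = [[1, 5, 7], [3, 6]].
After inserting 2: P = [[1, 2, 7], [3, 5], [6]].
After inserting 4: P = [[1, 2, 4], [3, 5, 7], [6]].

The final insertion tableau P = [[1, 2, 4], [3, 5, 7], [6]] has shape [3, 3, 1].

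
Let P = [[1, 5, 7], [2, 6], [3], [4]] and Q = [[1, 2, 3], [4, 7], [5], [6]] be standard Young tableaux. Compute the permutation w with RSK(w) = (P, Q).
4 6 7 3 2 1 5

Reverse the RSK construction: for i from n down to 1, find the cell of Q containing i, remove the entry at that cell from P, and reverse-bump it up through P; the value ejected from row 1 is w(i).

Step i=7: Q has 7 at row 2, column 2; remove 6 from row 2 of P and reverse-bump: 6 enters row 1 and ejects 5. So w(7) = 5. P is now [[1, 6, 7], [2], [3], [4]].
Step i=6: Q has 6 at row 4, column 1; remove 4 from row 4 of P and reverse-bump: 4 enters row 3 and ejects 3; 3 enters row 2 and ejects 2; 2 enters row 1 and ejects 1. So w(6) = 1. P is now [[2, 6, 7], [3], [4]].
Step i=5: Q has 5 at row 3, column 1; remove 4 from row 3 of P and reverse-bump: 4 enters row 2 and ejects 3; 3 enters row 1 and ejects 2. So w(5) = 2. P is now [[3, 6, 7], [4]].
Step i=4: Q has 4 at row 2, column 1; remove 4 from row 2 of P and reverse-bump: 4 enters row 1 and ejects 3. So w(4) = 3. P is now [[4, 6, 7]].
Step i=3: Q has 3 at row 1, column 3; remove that cell from P, ejecting 7. So w(3) = 7. P is now [[4, 6]].
Step i=2: Q has 2 at row 1, column 2; remove that cell from P, ejecting 6. So w(2) = 6. P is now [[4]].
Step i=1: Q has 1 at row 1, column 1; remove that cell from P, ejecting 4. So w(1) = 4. P is now [].

So w = 4 6 7 3 2 1 5.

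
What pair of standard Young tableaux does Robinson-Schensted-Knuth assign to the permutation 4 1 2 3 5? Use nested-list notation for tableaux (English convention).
P = [[1, 2, 3, 5], [4]], Q = [[1, 3, 4, 5], [2]]

Insert each entry of the permutation into P by Schensted row insertion, recording in Q the position of each new cell.

Insert 4: appended to row 1. P = [[4]], Q = [[1]].
Insert 1: 1 bumps 4 from row 1; 4 starts row 2. P = [[1], [4]], Q = [[1], [2]].
Insert 2: appended to row 1. P = [[1, 2], [4]], Q = [[1, 3], [2]].
Insert 3: appended to row 1. P = [[1, 2, 3], [4]], Q = [[1, 3, 4], [2]].
Insert 5: appended to row 1. P = [[1, 2, 3, 5], [4]], Q = [[1, 3, 4, 5], [2]].

So P = [[1, 2, 3, 5], [4]], Q = [[1, 3, 4, 5], [2]].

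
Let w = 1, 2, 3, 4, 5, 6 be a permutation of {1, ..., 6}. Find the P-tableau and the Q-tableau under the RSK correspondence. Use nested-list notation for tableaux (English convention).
Insert each entry of the permutation into P by Schensted row insertion, recording in Q the position of each new cell.

Insert 1: appended to row 1. P = [[1]], Q = [[1]].
Insert 2: appended to row 1. P = [[1, 2]], Q = [[1, 2]].
Insert 3: appended to row 1. P = [[1, 2, 3]], Q = [[1, 2, 3]].
Insert 4: appended to row 1. P = [[1, 2, 3, 4]], Q = [[1, 2, 3, 4]].
Insert 5: appended to row 1. P = [[1, 2, 3, 4, 5]], Q = [[1, 2, 3, 4, 5]].
Insert 6: appended to row 1. P = [[1, 2, 3, 4, 5, 6]], Q = [[1, 2, 3, 4, 5, 6]].

So P = [[1, 2, 3, 4, 5, 6]], Q = [[1, 2, 3, 4, 5, 6]].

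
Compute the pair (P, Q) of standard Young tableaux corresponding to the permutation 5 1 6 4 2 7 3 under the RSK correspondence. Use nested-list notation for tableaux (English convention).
P = [[1, 2, 3], [4, 6, 7], [5]], Q = [[1, 3, 6], [2, 4, 7], [5]]

Insert each entry of the permutation into P by Schensted row insertion, recording in Q the position of each new cell.

Insert 5: appended to row 1. P = [[5]].
Insert 1: 1 bumps 5 from row 1; 5 starts row 2. P = [[1], [5]].
Insert 6: appended to row 1. P = [[1, 6], [5]].
Insert 4: 4 bumps 6 from row 1; 6 appends to row 2. P = [[1, 4], [5, 6]].
Insert 2: 2 bumps 4 from row 1; 4 bumps 5 from row 2; 5 starts row 3. P = [[1, 2], [4, 6], [5]].
Insert 7: appended to row 1. P = [[1, 2, 7], [4, 6], [5]].
Insert 3: 3 bumps 7 from row 1; 7 appends to row 2. P = [[1, 2, 3], [4, 6, 7], [5]].

So P = [[1, 2, 3], [4, 6, 7], [5]], Q = [[1, 3, 6], [2, 4, 7], [5]].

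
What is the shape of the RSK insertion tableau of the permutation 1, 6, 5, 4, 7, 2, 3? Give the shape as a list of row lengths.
[3, 2, 1, 1]

Row-insert each entry into an empty tableau.

After inserting 1: P = [[1]].
After inserting 6: P = [[1, 6]].
After inserting 5: P = [[1, 5], [6]].
After inserting 4: P = [[1, 4], [5], [6]].
After inserting 7: P = [[1, 4, 7], [5], [6]].
After inserting 2: P = [[1, 2, 7], [4], [5], [6]].
After inserting 3: P = [[1, 2, 3], [4, 7], [5], [6]].

The final insertion tableau P = [[1, 2, 3], [4, 7], [5], [6]] has shape [3, 2, 1, 1].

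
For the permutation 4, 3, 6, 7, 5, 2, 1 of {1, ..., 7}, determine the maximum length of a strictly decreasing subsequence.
4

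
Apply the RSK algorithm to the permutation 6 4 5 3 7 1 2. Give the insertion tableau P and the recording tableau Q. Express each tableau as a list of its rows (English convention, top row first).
P = [[1, 2, 7], [3, 5], [4], [6]], Q = [[1, 3, 5], [2, 7], [4], [6]]

Insert each entry of the permutation into P by Schensted row insertion, recording in Q the position of each new cell.

Insert 6: appended to row 1. P = [[6]].
Insert 4: 4 bumps 6 from row 1; 6 starts row 2. P = [[4], [6]].
Insert 5: appended to row 1. P = [[4, 5], [6]].
Insert 3: 3 bumps 4 from row 1; 4 bumps 6 from row 2; 6 starts row 3. P = [[3, 5], [4], [6]].
Insert 7: appended to row 1. P = [[3, 5, 7], [4], [6]].
Insert 1: 1 bumps 3 from row 1; 3 bumps 4 from row 2; 4 bumps 6 from row 3; 6 starts row 4. P = [[1, 5, 7], [3], [4], [6]].
Insert 2: 2 bumps 5 from row 1; 5 appends to row 2. P = [[1, 2, 7], [3, 5], [4], [6]].

So P = [[1, 2, 7], [3, 5], [4], [6]], Q = [[1, 3, 5], [2, 7], [4], [6]].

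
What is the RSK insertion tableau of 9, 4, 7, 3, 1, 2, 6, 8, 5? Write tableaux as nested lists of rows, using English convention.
Insert 9: appended to row 1. P = [[9]].
Insert 4: 4 bumps 9 from row 1; 9 starts row 2. P = [[4], [9]].
Insert 7: appended to row 1. P = [[4, 7], [9]].
Insert 3: 3 bumps 4 from row 1; 4 bumps 9 from row 2; 9 starts row 3. P = [[3, 7], [4], [9]].
Insert 1: 1 bumps 3 from row 1; 3 bumps 4 from row 2; 4 bumps 9 from row 3; 9 starts row 4. P = [[1, 7], [3], [4], [9]].
Insert 2: 2 bumps 7 from row 1; 7 appends to row 2. P = [[1, 2], [3, 7], [4], [9]].
Insert 6: appended to row 1. P = [[1, 2, 6], [3, 7], [4], [9]].
Insert 8: appended to row 1. P = [[1, 2, 6, 8], [3, 7], [4], [9]].
Insert 5: 5 bumps 6 from row 1; 6 bumps 7 from row 2; 7 appends to row 3. P = [[1, 2, 5, 8], [3, 6], [4, 7], [9]].

So P = [[1, 2, 5, 8], [3, 6], [4, 7], [9]].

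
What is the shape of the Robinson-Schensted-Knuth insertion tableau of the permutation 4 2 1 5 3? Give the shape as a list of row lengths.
[2, 2, 1]

Row-insert each entry into an empty tableau.

After inserting 4: P = [[4]].
After inserting 2: P = [[2], [4]].
After inserting 1: P = [[1], [2], [4]].
After inserting 5: P = [[1, 5], [2], [4]].
After inserting 3: P = [[1, 3], [2, 5], [4]].

The final insertion tableau P = [[1, 3], [2, 5], [4]] has shape [2, 2, 1].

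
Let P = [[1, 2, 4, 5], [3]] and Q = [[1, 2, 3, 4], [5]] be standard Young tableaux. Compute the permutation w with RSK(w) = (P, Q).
1 3 4 5 2

Reverse the RSK construction: for i from n down to 1, find the cell of Q containing i, remove the entry at that cell from P, and reverse-bump it up through P; the value ejected from row 1 is w(i).

Step i=5: Q has 5 at row 2, column 1; remove 3 from row 2 of P and reverse-bump: 3 enters row 1 and ejects 2. So w(5) = 2. P is now [[1, 3, 4, 5]].
Step i=4: Q has 4 at row 1, column 4; remove that cell from P, ejecting 5. So w(4) = 5. P is now [[1, 3, 4]].
Step i=3: Q has 3 at row 1, column 3; remove that cell from P, ejecting 4. So w(3) = 4. P is now [[1, 3]].
Step i=2: Q has 2 at row 1, column 2; remove that cell from P, ejecting 3. So w(2) = 3. P is now [[1]].
Step i=1: Q has 1 at row 1, column 1; remove that cell from P, ejecting 1. So w(1) = 1. P is now [].

So w = 1 3 4 5 2.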